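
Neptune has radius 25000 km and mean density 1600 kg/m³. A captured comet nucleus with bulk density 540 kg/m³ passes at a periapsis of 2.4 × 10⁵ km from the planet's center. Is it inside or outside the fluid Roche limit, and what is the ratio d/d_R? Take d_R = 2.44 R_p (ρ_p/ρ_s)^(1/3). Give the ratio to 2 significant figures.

d_R = 2.44 × (25000 km) × (1600/540)^(1/3) = 87610 km
d/d_R = (2.4 × 10⁵) / (87610) = 2.7
Since d/d_R > 1, the body is outside the Roche limit.

outside; d/d_R ≈ 2.7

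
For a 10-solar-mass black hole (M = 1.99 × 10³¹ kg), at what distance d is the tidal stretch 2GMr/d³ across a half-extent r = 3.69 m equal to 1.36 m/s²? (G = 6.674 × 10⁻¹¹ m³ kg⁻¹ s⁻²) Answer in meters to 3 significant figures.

2GMr/d³ = a_tidal  ⇒  d = (2GMr / a_tidal)^(1/3)
d = (2 × 6.674×10⁻¹¹ × (1.99 × 10³¹) × (3.69) / (1.36))^(1/3)
  = 1.93 × 10⁷ m

1.93 × 10⁷ m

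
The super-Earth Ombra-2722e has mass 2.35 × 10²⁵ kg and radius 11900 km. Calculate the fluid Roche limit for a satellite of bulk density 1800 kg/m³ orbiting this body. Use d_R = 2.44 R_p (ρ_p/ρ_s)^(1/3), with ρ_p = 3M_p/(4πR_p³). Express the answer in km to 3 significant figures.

35600 km

ρ_p = 3M_p/(4πR_p³) = 3 × (2.35 × 10²⁵) / (4π × (1.19 × 10⁷ m)³) = 3330 kg/m³
d_R = 2.44 × 11900 km × (3330/1800)^(1/3)
    = 35600 km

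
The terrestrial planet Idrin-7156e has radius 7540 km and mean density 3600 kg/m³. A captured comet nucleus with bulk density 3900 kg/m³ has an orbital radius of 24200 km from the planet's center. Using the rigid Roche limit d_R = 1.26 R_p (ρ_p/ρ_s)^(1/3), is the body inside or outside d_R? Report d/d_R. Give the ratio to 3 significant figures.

outside; d/d_R ≈ 2.62

d_R = 1.26 × (7540 km) × (3600/3900)^(1/3) = 9250 km
d/d_R = (24200) / (9250) = 2.62
Since d/d_R > 1, the body is outside the Roche limit.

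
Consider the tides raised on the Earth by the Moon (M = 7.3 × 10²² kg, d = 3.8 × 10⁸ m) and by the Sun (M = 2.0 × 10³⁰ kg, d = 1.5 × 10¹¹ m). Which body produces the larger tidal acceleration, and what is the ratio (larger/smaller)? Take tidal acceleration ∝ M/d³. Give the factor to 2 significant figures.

Tidal acceleration ∝ M/d³, so compare M/d³ for each.
The Moon: (7.3 × 10²²) / (3.8 × 10⁸)³ = 1.330 × 10⁻³
The Sun: (2.0 × 10³⁰) / (1.5 × 10¹¹)³ = 5.926 × 10⁻⁴
Ratio (larger/smaller) = 2.2

The Moon, by a factor of ≈ 2.2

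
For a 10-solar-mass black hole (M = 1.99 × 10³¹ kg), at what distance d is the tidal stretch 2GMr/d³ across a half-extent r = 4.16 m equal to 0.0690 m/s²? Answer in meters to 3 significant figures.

5.43 × 10⁷ m

2GMr/d³ = a_tidal  ⇒  d = (2GMr / a_tidal)^(1/3)
d = (2 × 6.674×10⁻¹¹ × (1.99 × 10³¹) × (4.16) / (0.0690))^(1/3)
  = 5.43 × 10⁷ m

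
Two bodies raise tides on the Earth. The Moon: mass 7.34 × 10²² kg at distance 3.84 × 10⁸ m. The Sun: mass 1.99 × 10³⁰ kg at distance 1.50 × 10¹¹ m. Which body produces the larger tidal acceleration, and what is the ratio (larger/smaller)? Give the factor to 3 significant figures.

Tidal acceleration ∝ M/d³, so compare M/d³ for each.
The Moon: (7.34 × 10²²) / (3.84 × 10⁸)³ = 1.296 × 10⁻³
The Sun: (1.99 × 10³⁰) / (1.50 × 10¹¹)³ = 5.896 × 10⁻⁴
Ratio (larger/smaller) = 2.20

The Moon, by a factor of ≈ 2.20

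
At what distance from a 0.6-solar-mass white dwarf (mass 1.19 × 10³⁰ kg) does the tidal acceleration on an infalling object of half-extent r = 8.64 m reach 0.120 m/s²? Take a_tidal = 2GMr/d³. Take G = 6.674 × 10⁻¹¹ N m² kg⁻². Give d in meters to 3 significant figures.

2.25 × 10⁷ m

2GMr/d³ = a_tidal  ⇒  d = (2GMr / a_tidal)^(1/3)
d = (2 × 6.674×10⁻¹¹ × (1.19 × 10³⁰) × (8.64) / (0.120))^(1/3)
  = 2.25 × 10⁷ m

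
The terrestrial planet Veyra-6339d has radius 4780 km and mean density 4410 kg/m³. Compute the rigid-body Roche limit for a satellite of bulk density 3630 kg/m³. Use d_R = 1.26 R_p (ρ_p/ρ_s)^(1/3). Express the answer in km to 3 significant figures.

6430 km

d_R = 1.26 × 4780 km × (4410/3630)^(1/3)
    = 6430 km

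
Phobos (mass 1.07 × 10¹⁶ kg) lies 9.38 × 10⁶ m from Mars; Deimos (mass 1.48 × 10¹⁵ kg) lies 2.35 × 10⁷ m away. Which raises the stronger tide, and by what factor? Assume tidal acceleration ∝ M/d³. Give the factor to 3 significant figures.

Phobos, by a factor of ≈ 114

Tidal stretch scales as M/d³; compute that for each body.
Phobos: (1.07 × 10¹⁶) / (9.38 × 10⁶)³ = 1.297 × 10⁻⁵
Deimos: (1.48 × 10¹⁵) / (2.35 × 10⁷)³ = 1.140 × 10⁻⁷
Ratio (larger/smaller) = 114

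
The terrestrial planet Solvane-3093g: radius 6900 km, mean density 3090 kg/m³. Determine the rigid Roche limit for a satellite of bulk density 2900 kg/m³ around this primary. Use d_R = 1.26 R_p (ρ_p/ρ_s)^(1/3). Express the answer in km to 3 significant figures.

8880 km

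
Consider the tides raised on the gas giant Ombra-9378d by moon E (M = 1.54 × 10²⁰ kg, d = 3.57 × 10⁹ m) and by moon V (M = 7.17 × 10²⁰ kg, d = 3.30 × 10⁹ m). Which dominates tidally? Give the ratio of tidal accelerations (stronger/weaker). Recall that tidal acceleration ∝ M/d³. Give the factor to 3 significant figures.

Tidal acceleration ∝ M/d³, so compare M/d³ for each.
Moon E: (1.54 × 10²⁰) / (3.57 × 10⁹)³ = 3.385 × 10⁻⁹
Moon V: (7.17 × 10²⁰) / (3.30 × 10⁹)³ = 1.995 × 10⁻⁸
Ratio (larger/smaller) = 5.89

Moon V, by a factor of ≈ 5.89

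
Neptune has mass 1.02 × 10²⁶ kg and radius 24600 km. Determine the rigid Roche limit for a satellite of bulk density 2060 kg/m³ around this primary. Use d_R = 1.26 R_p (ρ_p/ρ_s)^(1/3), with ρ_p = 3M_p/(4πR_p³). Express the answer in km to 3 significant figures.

28700 km

ρ_p = 3M_p/(4πR_p³) = 3 × (1.02 × 10²⁶) / (4π × (2.46 × 10⁷ m)³) = 1640 kg/m³
d_R = 1.26 × 24600 km × (1640/2060)^(1/3)
    = 28700 km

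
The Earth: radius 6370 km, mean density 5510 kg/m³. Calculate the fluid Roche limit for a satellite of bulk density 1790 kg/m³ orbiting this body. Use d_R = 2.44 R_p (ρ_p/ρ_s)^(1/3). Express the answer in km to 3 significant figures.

22600 km

d_R = 2.44 × 6370 km × (5510/1790)^(1/3)
    = 22600 km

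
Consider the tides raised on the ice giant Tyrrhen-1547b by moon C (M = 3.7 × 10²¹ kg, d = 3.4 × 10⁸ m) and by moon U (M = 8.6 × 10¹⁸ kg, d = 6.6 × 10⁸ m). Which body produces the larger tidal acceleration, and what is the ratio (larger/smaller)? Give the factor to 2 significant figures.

The tide-raising term goes as M/d³ (the gradient of a 1/d² field).
Moon C: (3.7 × 10²¹) / (3.4 × 10⁸)³ = 9.414 × 10⁻⁵
Moon U: (8.6 × 10¹⁸) / (6.6 × 10⁸)³ = 2.991 × 10⁻⁸
Ratio (larger/smaller) = 3100

Moon C, by a factor of ≈ 3100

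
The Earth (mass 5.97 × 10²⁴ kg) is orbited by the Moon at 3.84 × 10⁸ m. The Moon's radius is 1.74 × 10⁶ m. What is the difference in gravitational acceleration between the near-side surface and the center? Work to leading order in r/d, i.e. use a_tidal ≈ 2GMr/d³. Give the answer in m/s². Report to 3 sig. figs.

Δa = 2GMr/d³
   = 2 × (6.674 × 10⁻¹¹) × (5.97 × 10²⁴) × (1.74 × 10⁶) / (3.84 × 10⁸)³
   = 2.45 × 10⁻⁵ m/s²

2.45 × 10⁻⁵ m/s²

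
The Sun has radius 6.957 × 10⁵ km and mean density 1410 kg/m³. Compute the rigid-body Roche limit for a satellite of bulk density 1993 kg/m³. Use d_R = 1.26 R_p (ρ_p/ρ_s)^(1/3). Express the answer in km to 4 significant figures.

d_R = 1.26 × 6.957 × 10⁵ km × (1410/1993)^(1/3)
    = 7.811 × 10⁵ km

7.811 × 10⁵ km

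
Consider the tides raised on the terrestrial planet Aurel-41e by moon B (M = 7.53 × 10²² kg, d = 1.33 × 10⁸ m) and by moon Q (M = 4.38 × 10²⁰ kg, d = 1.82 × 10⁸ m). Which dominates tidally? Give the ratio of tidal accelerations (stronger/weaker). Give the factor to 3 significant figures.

Moon B, by a factor of ≈ 441

Tidal acceleration ∝ M/d³, so compare M/d³ for each.
Moon B: (7.53 × 10²²) / (1.33 × 10⁸)³ = 3.201 × 10⁻²
Moon Q: (4.38 × 10²⁰) / (1.82 × 10⁸)³ = 7.265 × 10⁻⁵
Ratio (larger/smaller) = 441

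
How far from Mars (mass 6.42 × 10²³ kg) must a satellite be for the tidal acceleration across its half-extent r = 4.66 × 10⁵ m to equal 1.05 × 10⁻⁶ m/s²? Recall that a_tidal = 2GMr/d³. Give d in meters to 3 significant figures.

3.36 × 10⁸ m

2GMr/d³ = a_tidal  ⇒  d = (2GMr / a_tidal)^(1/3)
d = (2 × 6.674×10⁻¹¹ × (6.42 × 10²³) × (4.66 × 10⁵) / (1.05 × 10⁻⁶))^(1/3)
  = 3.36 × 10⁸ m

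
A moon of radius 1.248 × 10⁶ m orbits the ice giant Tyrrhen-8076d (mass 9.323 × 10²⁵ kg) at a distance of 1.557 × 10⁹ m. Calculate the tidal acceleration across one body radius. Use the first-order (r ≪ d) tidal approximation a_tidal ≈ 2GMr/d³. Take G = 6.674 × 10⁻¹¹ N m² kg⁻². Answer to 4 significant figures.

Δg = 2GMr/d³
   = 2 × (6.674 × 10⁻¹¹) × (9.323 × 10²⁵) × (1.248 × 10⁶) / (1.557 × 10⁹)³
   = 4.115 × 10⁻⁶ m/s²

4.115 × 10⁻⁶ m/s²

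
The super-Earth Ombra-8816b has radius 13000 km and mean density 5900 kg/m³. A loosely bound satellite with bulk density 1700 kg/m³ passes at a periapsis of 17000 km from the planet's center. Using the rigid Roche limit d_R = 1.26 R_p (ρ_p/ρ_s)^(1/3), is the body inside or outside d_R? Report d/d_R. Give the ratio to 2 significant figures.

inside; d/d_R ≈ 0.69

d_R = 1.26 × (13000 km) × (5900/1700)^(1/3) = 24800 km
d/d_R = (17000) / (24800) = 0.69
Since d/d_R < 1, the body is inside the Roche limit.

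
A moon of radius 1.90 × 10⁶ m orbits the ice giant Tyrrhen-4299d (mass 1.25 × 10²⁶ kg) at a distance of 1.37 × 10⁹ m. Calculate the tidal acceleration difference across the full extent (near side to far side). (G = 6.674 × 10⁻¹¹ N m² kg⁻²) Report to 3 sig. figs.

2.47 × 10⁻⁵ m/s²

a_tidal = 4GMr/d³
        = 4 × (6.674 × 10⁻¹¹) × (1.25 × 10²⁶) × (1.90 × 10⁶) / (1.37 × 10⁹)³
        = 2.47 × 10⁻⁵ m/s²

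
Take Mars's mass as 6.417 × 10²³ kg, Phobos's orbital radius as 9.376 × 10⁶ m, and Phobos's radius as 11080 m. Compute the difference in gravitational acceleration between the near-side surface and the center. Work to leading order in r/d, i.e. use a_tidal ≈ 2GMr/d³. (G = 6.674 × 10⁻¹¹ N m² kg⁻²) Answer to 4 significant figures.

1.151 × 10⁻³ m/s²

Δa = 2GMr/d³
   = 2 × (6.674 × 10⁻¹¹) × (6.417 × 10²³) × (11080) / (9.376 × 10⁶)³
   = 1.151 × 10⁻³ m/s²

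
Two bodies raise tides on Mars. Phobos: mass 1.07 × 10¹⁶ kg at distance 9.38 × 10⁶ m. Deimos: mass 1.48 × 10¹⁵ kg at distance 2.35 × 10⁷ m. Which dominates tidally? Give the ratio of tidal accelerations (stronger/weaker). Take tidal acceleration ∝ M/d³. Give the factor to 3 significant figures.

The tide-raising term goes as M/d³ (the gradient of a 1/d² field).
Phobos: (1.07 × 10¹⁶) / (9.38 × 10⁶)³ = 1.297 × 10⁻⁵
Deimos: (1.48 × 10¹⁵) / (2.35 × 10⁷)³ = 1.140 × 10⁻⁷
Ratio (larger/smaller) = 114

Phobos, by a factor of ≈ 114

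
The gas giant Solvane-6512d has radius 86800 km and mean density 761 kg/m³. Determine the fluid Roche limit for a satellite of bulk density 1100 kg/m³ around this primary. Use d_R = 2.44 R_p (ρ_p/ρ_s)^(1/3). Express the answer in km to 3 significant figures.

d_R = 2.44 × 86800 km × (761/1100)^(1/3)
    = 1.87 × 10⁵ km

1.87 × 10⁵ km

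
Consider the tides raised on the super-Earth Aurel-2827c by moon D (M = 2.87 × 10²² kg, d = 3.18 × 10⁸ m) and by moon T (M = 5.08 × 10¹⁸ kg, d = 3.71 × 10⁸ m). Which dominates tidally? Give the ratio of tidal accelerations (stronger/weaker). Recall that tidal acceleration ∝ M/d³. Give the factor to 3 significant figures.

Moon D, by a factor of ≈ 8970

The tide-raising term goes as M/d³ (the gradient of a 1/d² field).
Moon D: (2.87 × 10²²) / (3.18 × 10⁸)³ = 8.925 × 10⁻⁴
Moon T: (5.08 × 10¹⁸) / (3.71 × 10⁸)³ = 9.948 × 10⁻⁸
Ratio (larger/smaller) = 8970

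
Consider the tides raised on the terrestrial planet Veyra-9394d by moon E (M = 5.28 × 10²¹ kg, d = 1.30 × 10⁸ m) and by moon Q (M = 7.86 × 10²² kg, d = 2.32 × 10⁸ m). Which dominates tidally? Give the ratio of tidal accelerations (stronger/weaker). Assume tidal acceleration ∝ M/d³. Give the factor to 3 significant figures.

Tidal acceleration ∝ M/d³, so compare M/d³ for each.
Moon E: (5.28 × 10²¹) / (1.30 × 10⁸)³ = 2.403 × 10⁻³
Moon Q: (7.86 × 10²²) / (2.32 × 10⁸)³ = 6.294 × 10⁻³
Ratio (larger/smaller) = 2.62

Moon Q, by a factor of ≈ 2.62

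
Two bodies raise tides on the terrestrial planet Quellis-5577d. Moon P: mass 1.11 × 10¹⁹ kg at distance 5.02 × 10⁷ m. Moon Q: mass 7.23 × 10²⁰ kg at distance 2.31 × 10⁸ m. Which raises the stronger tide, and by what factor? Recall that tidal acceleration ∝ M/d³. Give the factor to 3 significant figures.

Tidal stretch scales as M/d³; compute that for each body.
Moon P: (1.11 × 10¹⁹) / (5.02 × 10⁷)³ = 8.774 × 10⁻⁵
Moon Q: (7.23 × 10²⁰) / (2.31 × 10⁸)³ = 5.865 × 10⁻⁵
Ratio (larger/smaller) = 1.50

Moon P, by a factor of ≈ 1.50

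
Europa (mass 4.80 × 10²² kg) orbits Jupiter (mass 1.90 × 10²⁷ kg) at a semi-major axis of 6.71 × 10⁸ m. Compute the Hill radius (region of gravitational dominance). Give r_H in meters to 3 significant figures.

r_H ≈ a (m/3M)^(1/3)
    = (6.71 × 10⁸) × (4.80 × 10²² / (3 × 1.90 × 10²⁷))^(1/3)
    = 1.37 × 10⁷ m

1.37 × 10⁷ m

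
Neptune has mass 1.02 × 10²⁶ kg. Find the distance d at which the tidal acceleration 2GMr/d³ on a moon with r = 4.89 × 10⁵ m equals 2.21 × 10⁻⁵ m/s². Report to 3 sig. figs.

6.70 × 10⁸ m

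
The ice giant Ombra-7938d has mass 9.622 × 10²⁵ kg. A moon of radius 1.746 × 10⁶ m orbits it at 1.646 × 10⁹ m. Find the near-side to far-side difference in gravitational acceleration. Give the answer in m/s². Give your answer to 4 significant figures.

1.006 × 10⁻⁵ m/s²

The field gradient is 2GM/d³; across the full diameter 2r the difference is 4GMr/d³.
Δg = 4GMr/d³
   = 4 × (6.674 × 10⁻¹¹) × (9.622 × 10²⁵) × (1.746 × 10⁶) / (1.646 × 10⁹)³
   = 1.006 × 10⁻⁵ m/s²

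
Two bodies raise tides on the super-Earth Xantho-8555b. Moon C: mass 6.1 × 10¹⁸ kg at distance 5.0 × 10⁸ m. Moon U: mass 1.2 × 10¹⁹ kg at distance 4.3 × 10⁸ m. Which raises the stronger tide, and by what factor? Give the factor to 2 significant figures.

Moon U, by a factor of ≈ 3.1

Tidal acceleration ∝ M/d³, so compare M/d³ for each.
Moon C: (6.1 × 10¹⁸) / (5.0 × 10⁸)³ = 4.880 × 10⁻⁸
Moon U: (1.2 × 10¹⁹) / (4.3 × 10⁸)³ = 1.509 × 10⁻⁷
Ratio (larger/smaller) = 3.1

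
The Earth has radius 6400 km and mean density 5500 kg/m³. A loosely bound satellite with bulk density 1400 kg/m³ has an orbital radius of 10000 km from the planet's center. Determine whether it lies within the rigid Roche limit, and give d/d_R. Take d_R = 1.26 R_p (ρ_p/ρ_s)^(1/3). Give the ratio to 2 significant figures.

inside; d/d_R ≈ 0.79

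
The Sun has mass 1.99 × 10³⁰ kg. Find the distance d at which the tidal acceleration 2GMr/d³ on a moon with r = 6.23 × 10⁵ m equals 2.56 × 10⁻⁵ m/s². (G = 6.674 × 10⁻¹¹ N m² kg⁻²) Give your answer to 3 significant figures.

1.86 × 10¹⁰ m

2GMr/d³ = a_tidal  ⇒  d = (2GMr / a_tidal)^(1/3)
d = (2 × 6.674×10⁻¹¹ × (1.99 × 10³⁰) × (6.23 × 10⁵) / (2.56 × 10⁻⁵))^(1/3)
  = 1.86 × 10¹⁰ m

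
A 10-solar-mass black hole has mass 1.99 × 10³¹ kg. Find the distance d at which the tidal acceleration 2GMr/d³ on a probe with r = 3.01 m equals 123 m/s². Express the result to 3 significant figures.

4.02 × 10⁶ m

2GMr/d³ = a_tidal  ⇒  d = (2GMr / a_tidal)^(1/3)
d = (2 × 6.674×10⁻¹¹ × (1.99 × 10³¹) × (3.01) / (123))^(1/3)
  = 4.02 × 10⁶ m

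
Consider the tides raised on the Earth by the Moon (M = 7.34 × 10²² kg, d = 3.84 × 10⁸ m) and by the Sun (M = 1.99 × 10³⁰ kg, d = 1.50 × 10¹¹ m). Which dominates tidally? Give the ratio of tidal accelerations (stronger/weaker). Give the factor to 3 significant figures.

Tidal stretch scales as M/d³; compute that for each body.
The Moon: (7.34 × 10²²) / (3.84 × 10⁸)³ = 1.296 × 10⁻³
The Sun: (1.99 × 10³⁰) / (1.50 × 10¹¹)³ = 5.896 × 10⁻⁴
Ratio (larger/smaller) = 2.20

The Moon, by a factor of ≈ 2.20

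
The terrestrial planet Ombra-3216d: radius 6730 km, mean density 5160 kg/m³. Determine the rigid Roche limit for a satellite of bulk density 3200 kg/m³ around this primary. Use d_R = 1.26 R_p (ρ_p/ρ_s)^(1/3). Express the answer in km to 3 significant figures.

9940 km

d_R = 1.26 × 6730 km × (5160/3200)^(1/3)
    = 9940 km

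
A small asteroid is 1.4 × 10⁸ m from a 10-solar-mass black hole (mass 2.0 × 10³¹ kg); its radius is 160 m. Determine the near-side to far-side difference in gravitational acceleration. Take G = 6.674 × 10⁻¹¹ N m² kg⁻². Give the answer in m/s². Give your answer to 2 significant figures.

a_tidal = 4GMr/d³
        = 4 × (6.674 × 10⁻¹¹) × (2.0 × 10³¹) × (160) / (1.4 × 10⁸)³
        = 3.1 × 10⁻¹ m/s²

3.1 × 10⁻¹ m/s²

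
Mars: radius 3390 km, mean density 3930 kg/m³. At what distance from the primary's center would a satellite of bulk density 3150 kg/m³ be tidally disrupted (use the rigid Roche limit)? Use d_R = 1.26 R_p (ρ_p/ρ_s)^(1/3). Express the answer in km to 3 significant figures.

4600 km

d_R = 1.26 × 3390 km × (3930/3150)^(1/3)
    = 4600 km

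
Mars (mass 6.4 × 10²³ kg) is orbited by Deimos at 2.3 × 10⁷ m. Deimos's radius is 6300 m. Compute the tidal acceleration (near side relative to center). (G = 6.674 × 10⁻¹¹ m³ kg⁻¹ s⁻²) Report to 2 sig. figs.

4.4 × 10⁻⁵ m/s²

Differencing GM/(d−r)² and GM/d² to first order in r/d gives 2GMr/d³.
a_tidal = 2GMr/d³
        = 2 × (6.674 × 10⁻¹¹) × (6.4 × 10²³) × (6300) / (2.3 × 10⁷)³
        = 4.4 × 10⁻⁵ m/s²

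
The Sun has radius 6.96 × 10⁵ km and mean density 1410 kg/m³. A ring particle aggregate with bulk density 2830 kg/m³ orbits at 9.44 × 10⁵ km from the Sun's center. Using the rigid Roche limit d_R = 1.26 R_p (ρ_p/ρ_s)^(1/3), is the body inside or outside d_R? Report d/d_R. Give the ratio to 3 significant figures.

outside; d/d_R ≈ 1.36

d_R = 1.26 × (6.96 × 10⁵ km) × (1410/2830)^(1/3) = 6.952 × 10⁵ km
d/d_R = (9.44 × 10⁵) / (6.952 × 10⁵) = 1.36
Since d/d_R > 1, the body is outside the Roche limit.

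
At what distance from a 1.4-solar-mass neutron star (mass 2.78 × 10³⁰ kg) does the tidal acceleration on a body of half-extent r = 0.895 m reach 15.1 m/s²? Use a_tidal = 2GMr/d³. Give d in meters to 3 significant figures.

2.80 × 10⁶ m

2GMr/d³ = a_tidal  ⇒  d = (2GMr / a_tidal)^(1/3)
d = (2 × 6.674×10⁻¹¹ × (2.78 × 10³⁰) × (0.895) / (15.1))^(1/3)
  = 2.80 × 10⁶ m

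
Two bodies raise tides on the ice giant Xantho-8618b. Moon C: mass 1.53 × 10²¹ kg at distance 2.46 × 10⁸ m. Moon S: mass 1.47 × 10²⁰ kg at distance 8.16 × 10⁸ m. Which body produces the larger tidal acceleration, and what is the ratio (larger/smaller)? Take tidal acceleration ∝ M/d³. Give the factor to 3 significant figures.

Moon C, by a factor of ≈ 380

The tide-raising term goes as M/d³ (the gradient of a 1/d² field).
Moon C: (1.53 × 10²¹) / (2.46 × 10⁸)³ = 1.028 × 10⁻⁴
Moon S: (1.47 × 10²⁰) / (8.16 × 10⁸)³ = 2.705 × 10⁻⁷
Ratio (larger/smaller) = 380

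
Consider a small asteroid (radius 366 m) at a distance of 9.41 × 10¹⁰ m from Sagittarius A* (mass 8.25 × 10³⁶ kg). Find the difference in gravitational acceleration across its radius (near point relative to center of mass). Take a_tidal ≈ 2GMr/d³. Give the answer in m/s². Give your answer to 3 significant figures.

Since r ≪ d, expand the inverse-square field across one radius to get the leading 2GMr/d³ term.
Δg = 2GMr/d³
   = 2 × (6.674 × 10⁻¹¹) × (8.25 × 10³⁶) × (366) / (9.41 × 10¹⁰)³
   = 4.84 × 10⁻⁴ m/s²

4.84 × 10⁻⁴ m/s²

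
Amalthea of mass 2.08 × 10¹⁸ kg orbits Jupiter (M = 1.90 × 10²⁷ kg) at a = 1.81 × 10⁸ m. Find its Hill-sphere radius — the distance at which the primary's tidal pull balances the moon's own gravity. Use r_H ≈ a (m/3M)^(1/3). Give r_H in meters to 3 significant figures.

r_H ≈ a (m/3M)^(1/3)
    = (1.81 × 10⁸) × (2.08 × 10¹⁸ / (3 × 1.90 × 10²⁷))^(1/3)
    = 1.29 × 10⁵ m

1.29 × 10⁵ m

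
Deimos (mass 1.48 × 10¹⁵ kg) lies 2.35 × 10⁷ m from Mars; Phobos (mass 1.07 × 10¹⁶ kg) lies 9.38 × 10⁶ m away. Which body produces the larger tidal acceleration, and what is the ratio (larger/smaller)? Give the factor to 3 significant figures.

Phobos, by a factor of ≈ 114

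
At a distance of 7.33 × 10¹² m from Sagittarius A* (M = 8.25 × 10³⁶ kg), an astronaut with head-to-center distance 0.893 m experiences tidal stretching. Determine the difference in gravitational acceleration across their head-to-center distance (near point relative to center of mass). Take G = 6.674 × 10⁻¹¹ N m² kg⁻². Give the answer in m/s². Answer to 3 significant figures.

2.50 × 10⁻¹² m/s²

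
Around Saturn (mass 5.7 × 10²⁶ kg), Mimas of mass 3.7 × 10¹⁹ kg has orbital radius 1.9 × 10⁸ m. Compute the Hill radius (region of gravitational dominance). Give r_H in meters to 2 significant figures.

5.3 × 10⁵ m

r_H ≈ a (m/3M)^(1/3)
    = (1.9 × 10⁸) × (3.7 × 10¹⁹ / (3 × 5.7 × 10²⁶))^(1/3)
    = 5.3 × 10⁵ m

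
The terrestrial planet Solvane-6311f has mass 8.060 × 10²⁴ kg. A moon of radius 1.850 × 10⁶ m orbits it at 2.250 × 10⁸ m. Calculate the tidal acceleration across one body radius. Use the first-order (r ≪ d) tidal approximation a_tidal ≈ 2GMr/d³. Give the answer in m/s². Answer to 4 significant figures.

Since r ≪ d, expand the inverse-square field across one radius to get the leading 2GMr/d³ term.
Δa = 2GMr/d³
   = 2 × (6.674 × 10⁻¹¹) × (8.060 × 10²⁴) × (1.850 × 10⁶) / (2.250 × 10⁸)³
   = 1.747 × 10⁻⁴ m/s²

1.747 × 10⁻⁴ m/s²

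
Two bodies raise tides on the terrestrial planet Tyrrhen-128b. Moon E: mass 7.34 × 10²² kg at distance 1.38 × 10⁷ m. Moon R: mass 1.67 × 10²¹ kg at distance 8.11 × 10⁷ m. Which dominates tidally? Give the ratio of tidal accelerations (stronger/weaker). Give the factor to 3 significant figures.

Tidal acceleration ∝ M/d³, so compare M/d³ for each.
Moon E: (7.34 × 10²²) / (1.38 × 10⁷)³ = 2.793 × 10¹
Moon R: (1.67 × 10²¹) / (8.11 × 10⁷)³ = 3.131 × 10⁻³
Ratio (larger/smaller) = 8920

Moon E, by a factor of ≈ 8920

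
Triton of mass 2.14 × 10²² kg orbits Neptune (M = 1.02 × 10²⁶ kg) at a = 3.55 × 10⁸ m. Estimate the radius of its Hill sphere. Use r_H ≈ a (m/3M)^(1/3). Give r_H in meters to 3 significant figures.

r_H ≈ a (m/3M)^(1/3)
    = (3.55 × 10⁸) × (2.14 × 10²² / (3 × 1.02 × 10²⁶))^(1/3)
    = 1.46 × 10⁷ m

1.46 × 10⁷ m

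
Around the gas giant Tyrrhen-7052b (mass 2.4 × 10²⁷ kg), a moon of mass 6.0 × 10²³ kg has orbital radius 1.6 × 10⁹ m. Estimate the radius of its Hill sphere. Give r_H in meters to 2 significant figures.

r_H ≈ a (m/3M)^(1/3)
    = (1.6 × 10⁹) × (6.0 × 10²³ / (3 × 2.4 × 10²⁷))^(1/3)
    = 7.0 × 10⁷ m

7.0 × 10⁷ m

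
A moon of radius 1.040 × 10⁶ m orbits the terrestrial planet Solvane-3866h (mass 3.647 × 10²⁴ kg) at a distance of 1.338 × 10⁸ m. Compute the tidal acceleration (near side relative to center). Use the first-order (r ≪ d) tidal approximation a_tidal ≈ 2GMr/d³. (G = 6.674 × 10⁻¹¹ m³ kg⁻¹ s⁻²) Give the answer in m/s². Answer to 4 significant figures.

Since r ≪ d, expand the inverse-square field across one radius to get the leading 2GMr/d³ term.
Δg = 2GMr/d³
   = 2 × (6.674 × 10⁻¹¹) × (3.647 × 10²⁴) × (1.040 × 10⁶) / (1.338 × 10⁸)³
   = 2.114 × 10⁻⁴ m/s²

2.114 × 10⁻⁴ m/s²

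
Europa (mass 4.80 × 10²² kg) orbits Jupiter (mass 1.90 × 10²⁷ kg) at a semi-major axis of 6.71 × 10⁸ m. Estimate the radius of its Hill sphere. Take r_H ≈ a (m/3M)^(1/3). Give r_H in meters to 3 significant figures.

r_H ≈ a (m/3M)^(1/3)
    = (6.71 × 10⁸) × (4.80 × 10²² / (3 × 1.90 × 10²⁷))^(1/3)
    = 1.37 × 10⁷ m

1.37 × 10⁷ m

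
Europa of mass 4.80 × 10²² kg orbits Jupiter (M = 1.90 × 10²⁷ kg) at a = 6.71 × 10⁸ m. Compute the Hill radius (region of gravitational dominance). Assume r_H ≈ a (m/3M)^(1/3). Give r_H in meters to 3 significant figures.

1.37 × 10⁷ m

r_H ≈ a (m/3M)^(1/3)
    = (6.71 × 10⁸) × (4.80 × 10²² / (3 × 1.90 × 10²⁷))^(1/3)
    = 1.37 × 10⁷ m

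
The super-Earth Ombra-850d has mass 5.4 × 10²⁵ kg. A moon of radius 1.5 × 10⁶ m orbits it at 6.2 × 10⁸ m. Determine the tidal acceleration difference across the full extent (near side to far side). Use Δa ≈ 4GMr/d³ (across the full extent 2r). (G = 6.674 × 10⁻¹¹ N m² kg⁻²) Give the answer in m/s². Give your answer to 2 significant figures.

9.1 × 10⁻⁵ m/s²

Differencing GM/(d−r)² and GM/(d+r)² to first order in r/d gives 4GMr/d³.
Δa = 4GMr/d³
   = 4 × (6.674 × 10⁻¹¹) × (5.4 × 10²⁵) × (1.5 × 10⁶) / (6.2 × 10⁸)³
   = 9.1 × 10⁻⁵ m/s²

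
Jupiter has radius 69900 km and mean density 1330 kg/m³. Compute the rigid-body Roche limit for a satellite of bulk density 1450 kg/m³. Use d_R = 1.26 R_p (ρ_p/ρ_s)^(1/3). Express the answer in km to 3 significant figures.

d_R = 1.26 × 69900 km × (1330/1450)^(1/3)
    = 85600 km

85600 km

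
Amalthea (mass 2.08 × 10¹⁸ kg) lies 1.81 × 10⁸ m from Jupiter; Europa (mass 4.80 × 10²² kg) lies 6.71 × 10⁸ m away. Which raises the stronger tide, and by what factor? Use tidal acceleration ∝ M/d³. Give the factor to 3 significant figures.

Europa, by a factor of ≈ 453

The tide-raising term goes as M/d³ (the gradient of a 1/d² field).
Amalthea: (2.08 × 10¹⁸) / (1.81 × 10⁸)³ = 3.508 × 10⁻⁷
Europa: (4.80 × 10²²) / (6.71 × 10⁸)³ = 1.589 × 10⁻⁴
Ratio (larger/smaller) = 453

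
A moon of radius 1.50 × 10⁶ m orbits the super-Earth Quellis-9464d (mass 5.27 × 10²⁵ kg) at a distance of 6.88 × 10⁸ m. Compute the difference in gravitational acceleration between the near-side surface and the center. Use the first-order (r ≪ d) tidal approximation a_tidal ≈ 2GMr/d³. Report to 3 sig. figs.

3.24 × 10⁻⁵ m/s²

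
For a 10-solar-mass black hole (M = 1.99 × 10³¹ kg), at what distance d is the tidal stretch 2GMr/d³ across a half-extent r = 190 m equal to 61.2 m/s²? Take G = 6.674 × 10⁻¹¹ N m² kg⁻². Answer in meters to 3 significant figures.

2.02 × 10⁷ m

2GMr/d³ = a_tidal  ⇒  d = (2GMr / a_tidal)^(1/3)
d = (2 × 6.674×10⁻¹¹ × (1.99 × 10³¹) × (190) / (61.2))^(1/3)
  = 2.02 × 10⁷ m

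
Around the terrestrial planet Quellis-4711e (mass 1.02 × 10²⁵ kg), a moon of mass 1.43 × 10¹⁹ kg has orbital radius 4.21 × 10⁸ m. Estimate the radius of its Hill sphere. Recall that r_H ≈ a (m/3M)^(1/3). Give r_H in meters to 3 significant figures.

3.27 × 10⁶ m

r_H ≈ a (m/3M)^(1/3)
    = (4.21 × 10⁸) × (1.43 × 10¹⁹ / (3 × 1.02 × 10²⁵))^(1/3)
    = 3.27 × 10⁶ m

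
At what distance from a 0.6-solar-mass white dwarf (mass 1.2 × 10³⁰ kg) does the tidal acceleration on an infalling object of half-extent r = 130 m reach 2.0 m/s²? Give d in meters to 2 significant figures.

2GMr/d³ = a_tidal  ⇒  d = (2GMr / a_tidal)^(1/3)
d = (2 × 6.674×10⁻¹¹ × (1.2 × 10³⁰) × (130) / (2.0))^(1/3)
  = 2.2 × 10⁷ m

2.2 × 10⁷ m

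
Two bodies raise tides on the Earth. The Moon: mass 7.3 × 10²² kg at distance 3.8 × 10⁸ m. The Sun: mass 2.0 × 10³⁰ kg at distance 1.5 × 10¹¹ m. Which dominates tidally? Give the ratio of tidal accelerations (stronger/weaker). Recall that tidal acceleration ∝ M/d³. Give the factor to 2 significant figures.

Tidal acceleration ∝ M/d³, so compare M/d³ for each.
The Moon: (7.3 × 10²²) / (3.8 × 10⁸)³ = 1.330 × 10⁻³
The Sun: (2.0 × 10³⁰) / (1.5 × 10¹¹)³ = 5.926 × 10⁻⁴
Ratio (larger/smaller) = 2.2

The Moon, by a factor of ≈ 2.2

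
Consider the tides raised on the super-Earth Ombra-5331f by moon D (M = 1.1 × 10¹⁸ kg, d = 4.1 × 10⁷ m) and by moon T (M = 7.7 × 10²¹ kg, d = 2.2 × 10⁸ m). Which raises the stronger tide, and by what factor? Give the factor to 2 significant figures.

Compare M/d³ for the two perturbers:
Moon D: (1.1 × 10¹⁸) / (4.1 × 10⁷)³ = 1.596 × 10⁻⁵
Moon T: (7.7 × 10²¹) / (2.2 × 10⁸)³ = 7.231 × 10⁻⁴
Ratio (larger/smaller) = 45

Moon T, by a factor of ≈ 45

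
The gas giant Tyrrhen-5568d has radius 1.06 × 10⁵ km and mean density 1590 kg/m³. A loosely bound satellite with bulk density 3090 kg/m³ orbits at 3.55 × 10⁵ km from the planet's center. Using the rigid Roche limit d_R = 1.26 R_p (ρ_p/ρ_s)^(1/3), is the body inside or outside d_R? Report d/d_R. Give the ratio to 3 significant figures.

d_R = 1.26 × (1.06 × 10⁵ km) × (1590/3090)^(1/3) = 1.070 × 10⁵ km
d/d_R = (3.55 × 10⁵) / (1.070 × 10⁵) = 3.32
Since d/d_R > 1, the body is outside the Roche limit.

outside; d/d_R ≈ 3.32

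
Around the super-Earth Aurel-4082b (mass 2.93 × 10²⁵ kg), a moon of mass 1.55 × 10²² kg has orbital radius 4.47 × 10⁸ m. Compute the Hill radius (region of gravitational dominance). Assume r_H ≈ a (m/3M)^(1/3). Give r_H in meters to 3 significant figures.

2.51 × 10⁷ m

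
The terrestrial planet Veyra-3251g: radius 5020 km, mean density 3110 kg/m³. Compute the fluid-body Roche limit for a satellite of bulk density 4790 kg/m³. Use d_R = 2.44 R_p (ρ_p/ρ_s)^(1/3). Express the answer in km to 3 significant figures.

d_R = 2.44 × 5020 km × (3110/4790)^(1/3)
    = 10600 km

10600 km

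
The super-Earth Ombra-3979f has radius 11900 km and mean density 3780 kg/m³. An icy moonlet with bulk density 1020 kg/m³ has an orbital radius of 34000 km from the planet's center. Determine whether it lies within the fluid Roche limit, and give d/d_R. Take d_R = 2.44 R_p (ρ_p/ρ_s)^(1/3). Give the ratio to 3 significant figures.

inside; d/d_R ≈ 0.757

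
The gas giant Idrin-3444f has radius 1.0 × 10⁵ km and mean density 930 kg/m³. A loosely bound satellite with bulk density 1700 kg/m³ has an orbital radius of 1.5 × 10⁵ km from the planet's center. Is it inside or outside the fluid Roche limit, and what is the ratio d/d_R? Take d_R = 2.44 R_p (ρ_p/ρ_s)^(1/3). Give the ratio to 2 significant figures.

d_R = 2.44 × (1.0 × 10⁵ km) × (930/1700)^(1/3) = 1.996 × 10⁵ km
d/d_R = (1.5 × 10⁵) / (1.996 × 10⁵) = 0.75
Since d/d_R < 1, the body is inside the Roche limit.

inside; d/d_R ≈ 0.75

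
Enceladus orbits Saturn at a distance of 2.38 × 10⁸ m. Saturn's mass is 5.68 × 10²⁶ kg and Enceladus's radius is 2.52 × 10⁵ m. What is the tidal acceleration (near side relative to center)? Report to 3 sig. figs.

1.42 × 10⁻³ m/s²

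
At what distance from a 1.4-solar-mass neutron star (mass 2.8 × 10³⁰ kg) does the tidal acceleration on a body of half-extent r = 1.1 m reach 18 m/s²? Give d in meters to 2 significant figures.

2GMr/d³ = a_tidal  ⇒  d = (2GMr / a_tidal)^(1/3)
d = (2 × 6.674×10⁻¹¹ × (2.8 × 10³⁰) × (1.1) / (18))^(1/3)
  = 2.8 × 10⁶ m

2.8 × 10⁶ m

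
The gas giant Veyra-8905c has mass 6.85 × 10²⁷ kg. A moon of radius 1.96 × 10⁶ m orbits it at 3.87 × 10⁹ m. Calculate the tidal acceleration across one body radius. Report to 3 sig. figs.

3.09 × 10⁻⁵ m/s²

Δa = 2GMr/d³
   = 2 × (6.674 × 10⁻¹¹) × (6.85 × 10²⁷) × (1.96 × 10⁶) / (3.87 × 10⁹)³
   = 3.09 × 10⁻⁵ m/s²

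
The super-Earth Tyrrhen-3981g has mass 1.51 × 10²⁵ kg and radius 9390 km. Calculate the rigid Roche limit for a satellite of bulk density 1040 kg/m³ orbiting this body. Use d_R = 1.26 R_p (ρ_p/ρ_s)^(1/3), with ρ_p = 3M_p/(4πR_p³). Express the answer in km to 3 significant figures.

ρ_p = 3M_p/(4πR_p³) = 3 × (1.51 × 10²⁵) / (4π × (9.39 × 10⁶ m)³) = 4350 kg/m³
d_R = 1.26 × 9390 km × (4350/1040)^(1/3)
    = 19100 km

19100 km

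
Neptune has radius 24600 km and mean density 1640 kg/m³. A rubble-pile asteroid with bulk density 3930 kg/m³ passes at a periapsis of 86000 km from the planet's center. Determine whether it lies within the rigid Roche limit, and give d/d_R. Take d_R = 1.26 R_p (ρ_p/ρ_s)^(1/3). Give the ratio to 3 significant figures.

d_R = 1.26 × (24600 km) × (1640/3930)^(1/3) = 23160 km
d/d_R = (86000) / (23160) = 3.71
Since d/d_R > 1, the body is outside the Roche limit.

outside; d/d_R ≈ 3.71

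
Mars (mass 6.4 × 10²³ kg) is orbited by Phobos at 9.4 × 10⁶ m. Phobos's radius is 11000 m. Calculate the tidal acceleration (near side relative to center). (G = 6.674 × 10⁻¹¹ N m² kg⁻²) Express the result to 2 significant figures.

1.1 × 10⁻³ m/s²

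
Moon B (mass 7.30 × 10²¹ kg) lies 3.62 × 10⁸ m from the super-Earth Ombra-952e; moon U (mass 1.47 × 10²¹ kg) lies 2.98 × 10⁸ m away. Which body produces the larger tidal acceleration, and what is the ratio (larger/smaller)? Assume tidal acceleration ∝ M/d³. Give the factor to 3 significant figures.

Moon B, by a factor of ≈ 2.77

Tidal stretch scales as M/d³; compute that for each body.
Moon B: (7.30 × 10²¹) / (3.62 × 10⁸)³ = 1.539 × 10⁻⁴
Moon U: (1.47 × 10²¹) / (2.98 × 10⁸)³ = 5.555 × 10⁻⁵
Ratio (larger/smaller) = 2.77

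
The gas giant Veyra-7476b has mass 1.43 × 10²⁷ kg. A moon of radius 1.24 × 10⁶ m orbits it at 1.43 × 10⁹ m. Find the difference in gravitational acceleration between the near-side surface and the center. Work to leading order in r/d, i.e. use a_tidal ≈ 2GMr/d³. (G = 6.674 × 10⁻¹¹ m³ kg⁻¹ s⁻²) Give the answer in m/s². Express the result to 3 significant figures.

8.09 × 10⁻⁵ m/s²

Δa = 2GMr/d³
   = 2 × (6.674 × 10⁻¹¹) × (1.43 × 10²⁷) × (1.24 × 10⁶) / (1.43 × 10⁹)³
   = 8.09 × 10⁻⁵ m/s²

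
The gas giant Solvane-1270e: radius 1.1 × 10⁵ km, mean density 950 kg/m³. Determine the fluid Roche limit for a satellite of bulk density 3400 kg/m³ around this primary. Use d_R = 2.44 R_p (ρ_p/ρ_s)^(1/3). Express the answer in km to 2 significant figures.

d_R = 2.44 × 1.1 × 10⁵ km × (950/3400)^(1/3)
    = 1.8 × 10⁵ km

1.8 × 10⁵ km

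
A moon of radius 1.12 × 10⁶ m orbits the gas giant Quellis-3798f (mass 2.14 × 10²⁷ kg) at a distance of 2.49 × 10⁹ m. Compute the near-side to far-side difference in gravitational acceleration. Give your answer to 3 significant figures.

Δg = 4GMr/d³
   = 4 × (6.674 × 10⁻¹¹) × (2.14 × 10²⁷) × (1.12 × 10⁶) / (2.49 × 10⁹)³
   = 4.14 × 10⁻⁵ m/s²

4.14 × 10⁻⁵ m/s²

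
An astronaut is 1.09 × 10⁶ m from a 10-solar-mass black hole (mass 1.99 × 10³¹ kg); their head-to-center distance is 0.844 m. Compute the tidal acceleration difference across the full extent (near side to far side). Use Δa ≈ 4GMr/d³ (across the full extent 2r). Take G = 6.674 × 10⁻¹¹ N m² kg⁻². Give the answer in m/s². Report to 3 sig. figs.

3.46 × 10³ m/s²

The field gradient is 2GM/d³; across the full diameter 2r the difference is 4GMr/d³.
Δg = 4GMr/d³
   = 4 × (6.674 × 10⁻¹¹) × (1.99 × 10³¹) × (0.844) / (1.09 × 10⁶)³
   = 3.46 × 10³ m/s²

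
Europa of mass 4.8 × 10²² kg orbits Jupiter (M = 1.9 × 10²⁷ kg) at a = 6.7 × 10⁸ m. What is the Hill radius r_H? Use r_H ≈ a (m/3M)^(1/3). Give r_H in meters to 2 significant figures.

1.4 × 10⁷ m

r_H ≈ a (m/3M)^(1/3)
    = (6.7 × 10⁸) × (4.8 × 10²² / (3 × 1.9 × 10²⁷))^(1/3)
    = 1.4 × 10⁷ m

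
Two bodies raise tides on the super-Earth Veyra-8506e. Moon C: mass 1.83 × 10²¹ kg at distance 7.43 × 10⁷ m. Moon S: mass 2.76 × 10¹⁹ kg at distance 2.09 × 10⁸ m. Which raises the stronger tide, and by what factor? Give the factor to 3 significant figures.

Moon C, by a factor of ≈ 1480

Tidal acceleration ∝ M/d³, so compare M/d³ for each.
Moon C: (1.83 × 10²¹) / (7.43 × 10⁷)³ = 4.462 × 10⁻³
Moon S: (2.76 × 10¹⁹) / (2.09 × 10⁸)³ = 3.023 × 10⁻⁶
Ratio (larger/smaller) = 1480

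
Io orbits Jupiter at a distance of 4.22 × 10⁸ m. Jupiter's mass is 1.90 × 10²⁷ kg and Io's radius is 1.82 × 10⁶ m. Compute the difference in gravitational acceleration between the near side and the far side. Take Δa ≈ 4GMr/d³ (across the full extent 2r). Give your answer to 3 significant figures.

Δa = 4GMr/d³
   = 4 × (6.674 × 10⁻¹¹) × (1.90 × 10²⁷) × (1.82 × 10⁶) / (4.22 × 10⁸)³
   = 1.23 × 10⁻² m/s²

1.23 × 10⁻² m/s²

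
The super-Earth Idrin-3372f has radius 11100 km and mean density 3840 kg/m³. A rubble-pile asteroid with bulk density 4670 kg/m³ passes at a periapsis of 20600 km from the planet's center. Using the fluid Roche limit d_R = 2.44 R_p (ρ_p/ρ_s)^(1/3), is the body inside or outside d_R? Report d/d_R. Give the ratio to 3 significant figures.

d_R = 2.44 × (11100 km) × (3840/4670)^(1/3) = 25370 km
d/d_R = (20600) / (25370) = 0.812
Since d/d_R < 1, the body is inside the Roche limit.

inside; d/d_R ≈ 0.812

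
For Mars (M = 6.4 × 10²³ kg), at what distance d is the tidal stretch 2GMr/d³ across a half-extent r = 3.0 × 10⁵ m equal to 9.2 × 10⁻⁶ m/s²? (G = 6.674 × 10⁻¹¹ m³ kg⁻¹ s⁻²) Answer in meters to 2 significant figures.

2GMr/d³ = a_tidal  ⇒  d = (2GMr / a_tidal)^(1/3)
d = (2 × 6.674×10⁻¹¹ × (6.4 × 10²³) × (3.0 × 10⁵) / (9.2 × 10⁻⁶))^(1/3)
  = 1.4 × 10⁸ m

1.4 × 10⁸ m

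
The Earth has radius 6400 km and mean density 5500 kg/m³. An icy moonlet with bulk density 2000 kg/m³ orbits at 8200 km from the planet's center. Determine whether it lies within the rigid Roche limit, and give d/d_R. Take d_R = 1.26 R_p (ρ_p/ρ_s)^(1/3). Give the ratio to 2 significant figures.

d_R = 1.26 × (6400 km) × (5500/2000)^(1/3) = 11300 km
d/d_R = (8200) / (11300) = 0.73
Since d/d_R < 1, the body is inside the Roche limit.

inside; d/d_R ≈ 0.73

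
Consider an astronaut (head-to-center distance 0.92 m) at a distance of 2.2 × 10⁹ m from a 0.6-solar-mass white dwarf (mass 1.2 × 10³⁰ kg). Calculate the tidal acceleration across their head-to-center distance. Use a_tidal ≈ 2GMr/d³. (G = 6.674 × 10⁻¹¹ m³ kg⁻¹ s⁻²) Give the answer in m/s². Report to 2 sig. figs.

Δg = 2GMr/d³
   = 2 × (6.674 × 10⁻¹¹) × (1.2 × 10³⁰) × (0.92) / (2.2 × 10⁹)³
   = 1.4 × 10⁻⁸ m/s²

1.4 × 10⁻⁸ m/s²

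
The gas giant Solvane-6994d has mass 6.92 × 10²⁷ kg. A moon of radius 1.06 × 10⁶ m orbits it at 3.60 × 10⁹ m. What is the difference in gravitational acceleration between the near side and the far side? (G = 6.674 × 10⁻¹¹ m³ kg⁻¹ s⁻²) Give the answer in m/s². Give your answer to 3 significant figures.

Near-to-far spans 2r, so the tidal difference is twice the near-to-center value: 4GMr/d³.
a_tidal = 4GMr/d³
        = 4 × (6.674 × 10⁻¹¹) × (6.92 × 10²⁷) × (1.06 × 10⁶) / (3.60 × 10⁹)³
        = 4.20 × 10⁻⁵ m/s²

4.20 × 10⁻⁵ m/s²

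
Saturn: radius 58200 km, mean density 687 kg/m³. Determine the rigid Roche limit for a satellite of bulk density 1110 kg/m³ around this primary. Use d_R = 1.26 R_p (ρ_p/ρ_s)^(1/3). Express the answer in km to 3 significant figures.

62500 km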